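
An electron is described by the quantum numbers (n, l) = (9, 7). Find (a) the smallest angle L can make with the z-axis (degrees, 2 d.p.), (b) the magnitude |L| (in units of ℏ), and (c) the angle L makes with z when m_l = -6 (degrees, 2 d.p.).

θ_min ≈ 20.70°; |L| = 2√14 ℏ ≈ 7.483ℏ; θ(m_l=-6) ≈ 143.30°

cos θ_min = 7/√56, so θ_min ≈ 20.70°.
|L| = ℏ√(7·8) = 2√14 ℏ ≈ 7.483ℏ.
For m_l = -6: cos θ = -6/√56, θ ≈ 143.30°.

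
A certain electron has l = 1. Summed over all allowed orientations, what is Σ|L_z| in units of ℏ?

m_l ∈ {-1, 0, 1}.
Σ|m_l| = 2(1+2+…+1) = 2.

Σ|L_z| = 2 ℏ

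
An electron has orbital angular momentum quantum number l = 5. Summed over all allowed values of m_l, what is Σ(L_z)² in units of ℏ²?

Σ(L_z)² = 110 ℏ²

m_l runs from −5 to 5, i.e. {-5, -4, -3, -2, -1, 0, 1, 2, 3, 4, 5}.
Σ m_l² = l(l+1)(2l+1)/3 = 5·6·11/3 = 110.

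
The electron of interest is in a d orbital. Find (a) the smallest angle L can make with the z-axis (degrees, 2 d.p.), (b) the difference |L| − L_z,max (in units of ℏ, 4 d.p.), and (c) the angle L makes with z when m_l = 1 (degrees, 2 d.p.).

θ_min ≈ 35.26°; |L|−L_z,max ≈ 0.4495ℏ; θ(m_l=1) ≈ 65.91°

The letter d corresponds to l = 2.
cos θ_min = 2/√6, so θ_min ≈ 35.26°.
|L| − L_z,max = (√6 − 2)ℏ ≈ 0.4495ℏ.
For m_l = 1: cos θ = 1/√6, θ ≈ 65.91°.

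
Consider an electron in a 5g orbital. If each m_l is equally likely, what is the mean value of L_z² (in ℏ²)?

5g means n = 5, l = 4.
m_l ∈ {-4, -3, -2, -1, 0, 1, 2, 3, 4}.
Average of L_z² over 9 states: 60/9 ℏ² = 6.667 ℏ².

⟨L_z²⟩ = 6.667 ℏ²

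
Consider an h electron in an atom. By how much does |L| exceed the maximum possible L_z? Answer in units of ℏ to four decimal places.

|L| − L_z,max ≈ 0.4772ℏ

H corresponds to l = 5.
|L| = √30 ℏ ≈ 5.4772ℏ, while L_z,max = lℏ = 5ℏ.
The difference is (√30 − 5)ℏ ≈ 0.4772ℏ.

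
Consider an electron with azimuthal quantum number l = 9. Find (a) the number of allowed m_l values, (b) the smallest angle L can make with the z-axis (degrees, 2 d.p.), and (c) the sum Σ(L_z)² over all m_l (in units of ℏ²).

19 values; θ_min ≈ 18.43°; Σ(L_z)² = 570 ℏ²

There are 2l+1 = 19 values of m_l.
cos θ_min = 9/√90, so θ_min ≈ 18.43°.
Σ m_l² = 570, so Σ(L_z)² = 570 ℏ².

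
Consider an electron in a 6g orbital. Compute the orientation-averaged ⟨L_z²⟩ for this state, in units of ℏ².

6g means n = 6, l = 4.
The allowed m_l values are -4, -3, -2, -1, 0, 1, 2, 3, 4.
Average of L_z² over 9 states: 60/9 ℏ² = 6.667 ℏ².

⟨L_z²⟩ = 6.667 ℏ²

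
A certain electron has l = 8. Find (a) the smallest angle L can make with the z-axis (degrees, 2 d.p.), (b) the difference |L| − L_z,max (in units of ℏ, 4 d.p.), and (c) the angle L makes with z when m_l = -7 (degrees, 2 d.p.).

cos θ_min = 8/√72, so θ_min ≈ 19.47°.
|L| − L_z,max = (6√2 − 8)ℏ ≈ 0.4853ℏ.
For m_l = -7: cos θ = -7/√72, θ ≈ 145.58°.

θ_min ≈ 19.47°; |L|−L_z,max ≈ 0.4853ℏ; θ(m_l=-7) ≈ 145.58°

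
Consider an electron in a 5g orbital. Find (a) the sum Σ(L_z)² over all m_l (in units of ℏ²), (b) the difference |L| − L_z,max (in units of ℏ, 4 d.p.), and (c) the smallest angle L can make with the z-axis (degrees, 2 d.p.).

Σ(L_z)² = 60 ℏ²; |L|−L_z,max ≈ 0.4721ℏ; θ_min ≈ 26.57°

The 5g subshell has l = 4.
Σ m_l² = 60, so Σ(L_z)² = 60 ℏ².
|L| − L_z,max = (2√5 − 4)ℏ ≈ 0.4721ℏ.
cos θ_min = 4/√20, so θ_min ≈ 26.57°.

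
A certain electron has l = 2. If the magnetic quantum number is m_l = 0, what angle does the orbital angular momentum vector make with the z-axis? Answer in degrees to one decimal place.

θ ≈ 90.0°

|L| = √(l(l+1)) ℏ = √6 ℏ.
L_z = m_l ℏ = 0ℏ.
cos θ = L_z/|L| = 0/√6, so θ ≈ 90.0°.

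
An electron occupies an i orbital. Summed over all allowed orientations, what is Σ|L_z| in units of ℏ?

The letter i corresponds to l = 6.
m_l runs from −6 to 6, i.e. {-6, -5, -4, -3, -2, -1, 0, 1, 2, 3, 4, 5, 6}.
Σ|m_l| = 2(1+2+…+6) = 42.

Σ|L_z| = 42 ℏ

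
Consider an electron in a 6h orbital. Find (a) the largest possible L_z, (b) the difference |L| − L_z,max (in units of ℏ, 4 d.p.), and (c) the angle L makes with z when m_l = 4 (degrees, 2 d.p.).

6h means n = 6, l = 5.
L_z,max = lℏ = 5ℏ.
|L| − L_z,max = (√30 − 5)ℏ ≈ 0.4772ℏ.
For m_l = 4: cos θ = 4/√30, θ ≈ 43.09°.

L_z,max = 5ℏ; |L|−L_z,max ≈ 0.4772ℏ; θ(m_l=4) ≈ 43.09°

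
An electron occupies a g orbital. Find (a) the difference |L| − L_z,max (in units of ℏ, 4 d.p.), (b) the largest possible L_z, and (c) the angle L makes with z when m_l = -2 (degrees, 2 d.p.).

|L|−L_z,max ≈ 0.4721ℏ; L_z,max = 4ℏ; θ(m_l=-2) ≈ 116.57°

A g state has l = 4.
|L| − L_z,max = (2√5 − 4)ℏ ≈ 0.4721ℏ.
L_z,max = lℏ = 4ℏ.
For m_l = -2: cos θ = -2/√20, θ ≈ 116.57°.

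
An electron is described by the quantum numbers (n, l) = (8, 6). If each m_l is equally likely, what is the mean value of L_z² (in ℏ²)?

⟨L_z²⟩ = 14 ℏ²

The allowed m_l values are -6, -5, -4, -3, -2, -1, 0, 1, 2, 3, 4, 5, 6.
⟨L_z²⟩ = ℏ²·(Σ m_l²)/(2l+1) = ℏ²·182/13 = 14ℏ².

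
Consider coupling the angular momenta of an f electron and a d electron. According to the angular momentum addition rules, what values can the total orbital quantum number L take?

L = 1, 2, 3, 4, 5

The total orbital quantum number L ranges from |l₁ − l₂| to l₁ + l₂ in integer steps.
Allowed values: L = 1, 2, 3, 4, 5.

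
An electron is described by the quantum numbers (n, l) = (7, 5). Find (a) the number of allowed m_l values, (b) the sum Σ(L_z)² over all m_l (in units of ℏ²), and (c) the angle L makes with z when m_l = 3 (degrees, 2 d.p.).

There are 2l+1 = 11 values of m_l.
Σ m_l² = 110, so Σ(L_z)² = 110 ℏ².
For m_l = 3: cos θ = 3/√30, θ ≈ 56.79°.

11 values; Σ(L_z)² = 110 ℏ²; θ(m_l=3) ≈ 56.79°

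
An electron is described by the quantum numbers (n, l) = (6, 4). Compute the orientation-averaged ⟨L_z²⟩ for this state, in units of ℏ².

⟨L_z²⟩ = 6.667 ℏ²

m_l ∈ {-4, -3, -2, -1, 0, 1, 2, 3, 4}.
Average of L_z² over 9 states: 60/9 ℏ² = 6.667 ℏ².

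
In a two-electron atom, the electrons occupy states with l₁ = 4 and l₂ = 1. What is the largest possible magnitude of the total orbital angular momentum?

|L_tot|_max = √30 ℏ ≈ 5.477ℏ

By the triangle rule, |l₁ − l₂| ≤ L ≤ l₁ + l₂.
L ∈ {3, 4, 5}.
The largest magnitude corresponds to L = 5: |L_tot| = ℏ√(5·6) = √30 ℏ.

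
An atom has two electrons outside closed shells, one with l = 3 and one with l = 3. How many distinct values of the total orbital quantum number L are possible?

7

The total orbital quantum number L ranges from |l₁ − l₂| to l₁ + l₂ in integer steps.
Allowed values: L = 0, 1, 2, 3, 4, 5, 6.
That is 7 values.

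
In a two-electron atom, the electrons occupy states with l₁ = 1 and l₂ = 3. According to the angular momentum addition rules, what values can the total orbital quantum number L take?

The total orbital quantum number L ranges from |l₁ − l₂| to l₁ + l₂ in integer steps.
Allowed values: L = 2, 3, 4.

L = 2, 3, 4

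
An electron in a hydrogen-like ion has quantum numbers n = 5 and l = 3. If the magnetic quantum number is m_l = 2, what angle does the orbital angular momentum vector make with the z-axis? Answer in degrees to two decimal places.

θ ≈ 54.74°

|L| = ℏ√(l(l+1)) = 2√3 ℏ.
L_z = m_l ℏ = 2ℏ.
cos θ = L_z/|L| = 2/√12, so θ ≈ 54.74°.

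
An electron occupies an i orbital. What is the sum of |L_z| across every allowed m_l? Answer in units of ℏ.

Σ|L_z| = 42 ℏ

For an i orbital, l = 6.
m_l ∈ {-6, -5, -4, -3, -2, -1, 0, 1, 2, 3, 4, 5, 6}.
Σ|m_l| = l(l+1) = 42.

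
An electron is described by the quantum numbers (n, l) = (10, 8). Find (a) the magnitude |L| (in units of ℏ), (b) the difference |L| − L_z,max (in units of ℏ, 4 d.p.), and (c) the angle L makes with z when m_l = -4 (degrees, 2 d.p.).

|L| = ℏ√(8·9) = 6√2 ℏ ≈ 8.485ℏ.
|L| − L_z,max = (6√2 − 8)ℏ ≈ 0.4853ℏ.
For m_l = -4: cos θ = -4/√72, θ ≈ 118.13°.

|L| = 6√2 ℏ ≈ 8.485ℏ; |L|−L_z,max ≈ 0.4853ℏ; θ(m_l=-4) ≈ 118.13°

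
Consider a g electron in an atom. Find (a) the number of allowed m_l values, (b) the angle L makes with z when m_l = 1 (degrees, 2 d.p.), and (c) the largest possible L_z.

The letter g corresponds to l = 4.
There are 2l+1 = 9 values of m_l.
For m_l = 1: cos θ = 1/√20, θ ≈ 77.08°.
L_z,max = lℏ = 4ℏ.

9 values; θ(m_l=1) ≈ 77.08°; L_z,max = 4ℏ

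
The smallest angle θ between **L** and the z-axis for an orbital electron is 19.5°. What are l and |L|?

cos²θ_min = l/(l+1) = 0.8886.
Solving: l = 8.
Then |L| = ℏ√(8·9) = 6√2 ℏ.

l = 8, |L| = 6√2 ℏ ≈ 8.485ℏ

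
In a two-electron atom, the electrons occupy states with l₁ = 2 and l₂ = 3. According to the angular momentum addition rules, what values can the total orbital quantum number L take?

L = 1, 2, 3, 4, 5

Angular momentum addition gives L = |l₁ − l₂|, …, l₁ + l₂.
Allowed values: L = 1, 2, 3, 4, 5.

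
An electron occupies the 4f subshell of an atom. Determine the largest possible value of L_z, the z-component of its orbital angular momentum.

For 4f, l = 3.
L_z = m_l ℏ with m_l ∈ {−3, …, 3}; the maximum is m_l = 3.

L_z,max = 3ℏ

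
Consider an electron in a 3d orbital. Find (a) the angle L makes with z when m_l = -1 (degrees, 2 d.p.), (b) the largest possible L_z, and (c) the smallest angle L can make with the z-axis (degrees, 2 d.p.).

3d means n = 3, l = 2.
For m_l = -1: cos θ = -1/√6, θ ≈ 114.09°.
L_z,max = lℏ = 2ℏ.
cos θ_min = 2/√6, so θ_min ≈ 35.26°.

θ(m_l=-1) ≈ 114.09°; L_z,max = 2ℏ; θ_min ≈ 35.26°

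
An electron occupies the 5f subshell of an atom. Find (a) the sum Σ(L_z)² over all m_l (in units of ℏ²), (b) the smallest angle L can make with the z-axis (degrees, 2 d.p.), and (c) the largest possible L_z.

Σ(L_z)² = 28 ℏ²; θ_min ≈ 30.00°; L_z,max = 3ℏ

For 5f, l = 3.
Σ m_l² = 28, so Σ(L_z)² = 28 ℏ².
cos θ_min = 3/√12, so θ_min ≈ 30.00°.
L_z,max = lℏ = 3ℏ.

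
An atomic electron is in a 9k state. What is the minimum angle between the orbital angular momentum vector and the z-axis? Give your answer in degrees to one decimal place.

θ_min ≈ 20.7°

The 9k subshell has l = 7.
|L| = √(l(l+1)) ℏ = 2√14 ℏ.
The smallest angle corresponds to the largest L_z, i.e. m_l = l = 7, giving L_z = 7ℏ.
cos θ_min = 7/√56, so θ_min ≈ 20.7°.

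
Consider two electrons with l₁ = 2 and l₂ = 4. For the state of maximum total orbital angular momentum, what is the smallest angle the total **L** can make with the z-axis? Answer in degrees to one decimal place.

L runs from |2 − 4| = 2 to 2 + 4 = 6.
So L can be 2, 3, 4, 5, 6.
The maximum is L = 6, with |L_tot| = ℏ√(6·7) = √42 ℏ.
The minimum angle with z is arccos(6/√42) ≈ 22.2°.

θ_min ≈ 22.2°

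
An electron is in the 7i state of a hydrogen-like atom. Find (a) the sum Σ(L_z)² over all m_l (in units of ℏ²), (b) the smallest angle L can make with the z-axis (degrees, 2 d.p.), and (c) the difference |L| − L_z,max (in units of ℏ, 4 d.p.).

For 7i, l = 6.
Σ m_l² = 182, so Σ(L_z)² = 182 ℏ².
cos θ_min = 6/√42, so θ_min ≈ 22.21°.
|L| − L_z,max = (√42 − 6)ℏ ≈ 0.4807ℏ.

Σ(L_z)² = 182 ℏ²; θ_min ≈ 22.21°; |L|−L_z,max ≈ 0.4807ℏ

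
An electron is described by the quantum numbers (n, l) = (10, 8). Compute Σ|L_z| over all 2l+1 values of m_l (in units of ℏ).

Σ|L_z| = 72 ℏ

m_l ∈ {-8, -7, -6, -5, -4, -3, -2, -1, 0, 1, 2, 3, 4, 5, 6, 7, 8}.
Σ|m_l| = l(l+1) = 72.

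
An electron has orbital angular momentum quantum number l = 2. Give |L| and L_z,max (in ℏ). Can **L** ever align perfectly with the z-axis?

|L| = √6 ℏ ≈ 2.4495ℏ, while L_z,max = lℏ = 2ℏ.
Since |L| > L_z,max, the vector can never point exactly along z; the closest it comes is θ_min = arccos(2/√6) ≈ 35.3°.

No: L_z,max = 2ℏ < |L| = √6 ℏ ≈ 2.449ℏ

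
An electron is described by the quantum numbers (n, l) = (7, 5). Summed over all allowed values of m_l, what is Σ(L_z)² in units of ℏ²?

Σ(L_z)² = 110 ℏ²

m_l ∈ {-5, -4, -3, -2, -1, 0, 1, 2, 3, 4, 5}.
Summing m² from −5 to 5: Σ m_l² = 110.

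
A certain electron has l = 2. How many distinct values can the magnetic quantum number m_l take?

5

The number of m_l values is 2l + 1 = 2·2 + 1 = 5.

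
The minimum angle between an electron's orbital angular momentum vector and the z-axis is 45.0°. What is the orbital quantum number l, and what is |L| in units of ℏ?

l = 1, |L| = √2 ℏ ≈ 1.414ℏ

cos θ_min = l/√(l(l+1)) = √(l/(l+1)), so l/(l+1) = cos²(45.0°) = 0.5000.
l = cos²θ/sin²θ ≈ 1.
Then |L| = ℏ√(1·2) = √2 ℏ.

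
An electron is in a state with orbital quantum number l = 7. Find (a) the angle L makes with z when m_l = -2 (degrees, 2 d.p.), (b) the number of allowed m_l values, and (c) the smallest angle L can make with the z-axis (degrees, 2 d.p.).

θ(m_l=-2) ≈ 105.50°; 15 values; θ_min ≈ 20.70°

For m_l = -2: cos θ = -2/√56, θ ≈ 105.50°.
There are 2l+1 = 15 values of m_l.
cos θ_min = 7/√56, so θ_min ≈ 20.70°.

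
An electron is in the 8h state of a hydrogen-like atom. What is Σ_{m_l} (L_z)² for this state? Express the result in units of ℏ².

For 8h, l = 5.
The allowed m_l values are -5, -4, -3, -2, -1, 0, 1, 2, 3, 4, 5.
Summing m² from −5 to 5: Σ m_l² = 110.

Σ(L_z)² = 110 ℏ²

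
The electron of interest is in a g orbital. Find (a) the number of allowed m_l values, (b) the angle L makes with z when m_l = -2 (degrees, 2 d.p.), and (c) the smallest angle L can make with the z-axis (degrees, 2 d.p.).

A g state has l = 4.
There are 2l+1 = 9 values of m_l.
For m_l = -2: cos θ = -2/√20, θ ≈ 116.57°.
cos θ_min = 4/√20, so θ_min ≈ 26.57°.

9 values; θ(m_l=-2) ≈ 116.57°; θ_min ≈ 26.57°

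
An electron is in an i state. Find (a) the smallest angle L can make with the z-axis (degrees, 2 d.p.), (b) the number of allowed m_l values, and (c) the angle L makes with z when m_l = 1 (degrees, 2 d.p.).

θ_min ≈ 22.21°; 13 values; θ(m_l=1) ≈ 81.12°

An i state has l = 6.
cos θ_min = 6/√42, so θ_min ≈ 22.21°.
There are 2l+1 = 13 values of m_l.
For m_l = 1: cos θ = 1/√42, θ ≈ 81.12°.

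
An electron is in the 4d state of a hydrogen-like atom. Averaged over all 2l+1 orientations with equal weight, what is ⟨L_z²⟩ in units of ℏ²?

⟨L_z²⟩ = 2 ℏ²

The 4d subshell has l = 2.
m_l ∈ {-2, -1, 0, 1, 2}.
⟨L_z²⟩ = ℏ²·l(l+1)/3 = 2ℏ².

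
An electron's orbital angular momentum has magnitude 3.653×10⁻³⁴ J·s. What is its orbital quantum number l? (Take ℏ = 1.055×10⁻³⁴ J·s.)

l = 3

|L|/ℏ = (3.653×10⁻³⁴)/(1.055×10⁻³⁴) ≈ 3.463.
l(l+1) ≈ 3.463² ≈ 11.99, so l = 3.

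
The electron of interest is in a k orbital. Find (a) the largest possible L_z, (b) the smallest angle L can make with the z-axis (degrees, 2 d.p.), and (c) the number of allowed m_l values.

L_z,max = 7ℏ; θ_min ≈ 20.70°; 15 values

The letter k corresponds to l = 7.
L_z,max = lℏ = 7ℏ.
cos θ_min = 7/√56, so θ_min ≈ 20.70°.
There are 2l+1 = 15 values of m_l.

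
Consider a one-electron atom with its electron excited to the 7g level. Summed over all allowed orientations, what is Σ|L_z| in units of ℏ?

Σ|L_z| = 20 ℏ

The 7g level has l = 4.
m_l runs from −4 to 4, i.e. {-4, -3, -2, -1, 0, 1, 2, 3, 4}.
Σ|m_l| = 2·4(4+1)/2 = 20.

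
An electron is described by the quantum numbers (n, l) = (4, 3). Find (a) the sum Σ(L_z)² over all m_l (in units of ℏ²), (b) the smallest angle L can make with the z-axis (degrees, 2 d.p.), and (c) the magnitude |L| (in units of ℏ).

Σ m_l² = 28, so Σ(L_z)² = 28 ℏ².
cos θ_min = 3/√12, so θ_min ≈ 30.00°.
|L| = ℏ√(3·4) = 2√3 ℏ ≈ 3.464ℏ.

Σ(L_z)² = 28 ℏ²; θ_min ≈ 30.00°; |L| = 2√3 ℏ ≈ 3.464ℏ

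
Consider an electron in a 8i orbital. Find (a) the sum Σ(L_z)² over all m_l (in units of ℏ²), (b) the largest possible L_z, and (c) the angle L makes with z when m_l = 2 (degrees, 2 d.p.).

8i means n = 8, l = 6.
Σ m_l² = 182, so Σ(L_z)² = 182 ℏ².
L_z,max = lℏ = 6ℏ.
For m_l = 2: cos θ = 2/√42, θ ≈ 72.02°.

Σ(L_z)² = 182 ℏ²; L_z,max = 6ℏ; θ(m_l=2) ≈ 72.02°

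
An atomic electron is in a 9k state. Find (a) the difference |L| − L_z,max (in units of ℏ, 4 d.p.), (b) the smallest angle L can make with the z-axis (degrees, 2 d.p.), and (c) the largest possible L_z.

The 9k subshell has l = 7.
|L| − L_z,max = (2√14 − 7)ℏ ≈ 0.4833ℏ.
cos θ_min = 7/√56, so θ_min ≈ 20.70°.
L_z,max = lℏ = 7ℏ.

|L|−L_z,max ≈ 0.4833ℏ; θ_min ≈ 20.70°; L_z,max = 7ℏ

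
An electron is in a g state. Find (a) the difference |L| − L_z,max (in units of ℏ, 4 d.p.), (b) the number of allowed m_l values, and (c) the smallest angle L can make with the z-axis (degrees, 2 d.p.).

|L|−L_z,max ≈ 0.4721ℏ; 9 values; θ_min ≈ 26.57°

The letter g corresponds to l = 4.
|L| − L_z,max = (2√5 − 4)ℏ ≈ 0.4721ℏ.
There are 2l+1 = 9 values of m_l.
cos θ_min = 4/√20, so θ_min ≈ 26.57°.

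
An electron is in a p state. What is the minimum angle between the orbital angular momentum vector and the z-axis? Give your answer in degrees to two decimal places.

θ_min ≈ 45.00°

For a p orbital, l = 1.
|L|² = l(l+1)ℏ² = 2ℏ², so |L| = √2 ℏ.
The smallest angle corresponds to the largest L_z, i.e. m_l = l = 1, giving L_z = 1ℏ.
cos θ_min = 1/√2, so θ_min ≈ 45.00°.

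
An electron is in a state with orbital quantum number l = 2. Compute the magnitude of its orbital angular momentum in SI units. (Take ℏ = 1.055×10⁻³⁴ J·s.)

|L| = 2.584×10⁻³⁴ J·s

|L| = ℏ√(l(l+1)) = ℏ√(2·3) = √6 ℏ
Numerically, |L| = 2.449 × (1.055×10⁻³⁴ J·s) = 2.584×10⁻³⁴ J·s.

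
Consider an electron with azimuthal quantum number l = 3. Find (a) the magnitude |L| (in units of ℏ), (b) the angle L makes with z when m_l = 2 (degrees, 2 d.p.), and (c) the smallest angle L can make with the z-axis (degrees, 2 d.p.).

|L| = 2√3 ℏ ≈ 3.464ℏ; θ(m_l=2) ≈ 54.74°; θ_min ≈ 30.00°

|L| = ℏ√(3·4) = 2√3 ℏ ≈ 3.464ℏ.
For m_l = 2: cos θ = 2/√12, θ ≈ 54.74°.
cos θ_min = 3/√12, so θ_min ≈ 30.00°.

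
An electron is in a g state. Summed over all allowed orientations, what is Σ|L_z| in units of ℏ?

Σ|L_z| = 20 ℏ

The letter g corresponds to l = 4.
The allowed m_l values are -4, -3, -2, -1, 0, 1, 2, 3, 4.
Σ|m_l| = 2·4(4+1)/2 = 20.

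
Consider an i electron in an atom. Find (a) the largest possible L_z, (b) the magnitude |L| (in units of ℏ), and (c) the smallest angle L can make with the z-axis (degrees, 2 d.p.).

L_z,max = 6ℏ; |L| = √42 ℏ ≈ 6.481ℏ; θ_min ≈ 22.21°

An i state has l = 6.
L_z,max = lℏ = 6ℏ.
|L| = ℏ√(6·7) = √42 ℏ ≈ 6.481ℏ.
cos θ_min = 6/√42, so θ_min ≈ 22.21°.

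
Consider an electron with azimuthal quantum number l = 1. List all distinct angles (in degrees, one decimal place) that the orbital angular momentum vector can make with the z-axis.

θ ∈ {45.0°, 90.0°, 135.0°}

|L|² = l(l+1)ℏ² = 2ℏ², so |L| = √2 ℏ.
cos θ = m_l/√2 for each m_l ∈ {-1, 0, 1}.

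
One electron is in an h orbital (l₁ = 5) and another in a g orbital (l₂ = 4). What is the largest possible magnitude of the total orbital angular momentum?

|L_tot|_max = 3√10 ℏ ≈ 9.487ℏ

L runs from |5 − 4| = 1 to 5 + 4 = 9.
L ∈ {1, 2, 3, 4, 5, 6, 7, 8, 9}.
The largest magnitude corresponds to L = 9: |L_tot| = ℏ√(9·10) = 3√10 ℏ.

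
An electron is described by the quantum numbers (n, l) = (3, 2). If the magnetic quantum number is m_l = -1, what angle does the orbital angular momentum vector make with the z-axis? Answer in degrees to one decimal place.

θ ≈ 114.1°

|L| = ℏ√(l(l+1)) = √6 ℏ.
L_z = m_l ℏ = −1ℏ.
cos θ = L_z/|L| = -1/√6, so θ ≈ 114.1°.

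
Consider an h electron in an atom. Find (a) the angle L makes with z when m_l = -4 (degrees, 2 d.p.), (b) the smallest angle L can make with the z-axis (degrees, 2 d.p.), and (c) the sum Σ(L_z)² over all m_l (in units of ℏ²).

θ(m_l=-4) ≈ 136.91°; θ_min ≈ 24.09°; Σ(L_z)² = 110 ℏ²

For an h orbital, l = 5.
For m_l = -4: cos θ = -4/√30, θ ≈ 136.91°.
cos θ_min = 5/√30, so θ_min ≈ 24.09°.
Σ m_l² = 110, so Σ(L_z)² = 110 ℏ².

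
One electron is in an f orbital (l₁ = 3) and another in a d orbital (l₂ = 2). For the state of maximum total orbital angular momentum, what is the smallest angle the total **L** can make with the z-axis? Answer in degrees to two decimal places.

Angular momentum addition gives L = |l₁ − l₂|, …, l₁ + l₂.
L ∈ {1, 2, 3, 4, 5}.
The maximum is L = 5, with |L_tot| = ℏ√(5·6) = √30 ℏ.
The minimum angle with z is arccos(5/√30) ≈ 24.09°.

θ_min ≈ 24.09°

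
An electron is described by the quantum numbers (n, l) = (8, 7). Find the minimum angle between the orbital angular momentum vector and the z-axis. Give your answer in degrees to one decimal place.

|L|² = l(l+1)ℏ² = 56ℏ², so |L| = 2√14 ℏ.
The smallest angle corresponds to the largest L_z, i.e. m_l = l = 7, giving L_z = 7ℏ.
cos θ_min = 7/√56, so θ_min ≈ 20.7°.

θ_min ≈ 20.7°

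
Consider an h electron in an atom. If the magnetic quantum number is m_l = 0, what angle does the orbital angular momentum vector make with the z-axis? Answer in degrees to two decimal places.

For an h orbital, l = 5.
|L| = ℏ√(l(l+1)) = √30 ℏ.
L_z = m_l ℏ = 0ℏ.
cos θ = L_z/|L| = 0/√30, so θ ≈ 90.00°.

θ ≈ 90.00°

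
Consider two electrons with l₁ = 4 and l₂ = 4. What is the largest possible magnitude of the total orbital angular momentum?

L runs from |4 − 4| = 0 to 4 + 4 = 8.
So L can be 0, 1, 2, 3, 4, 5, 6, 7, 8.
The largest magnitude corresponds to L = 8: |L_tot| = ℏ√(8·9) = 6√2 ℏ.

|L_tot|_max = 6√2 ℏ ≈ 8.485ℏ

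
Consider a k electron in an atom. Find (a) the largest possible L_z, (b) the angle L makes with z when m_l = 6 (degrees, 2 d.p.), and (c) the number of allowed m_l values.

L_z,max = 7ℏ; θ(m_l=6) ≈ 36.70°; 15 values

For a k orbital, l = 7.
L_z,max = lℏ = 7ℏ.
For m_l = 6: cos θ = 6/√56, θ ≈ 36.70°.
There are 2l+1 = 15 values of m_l.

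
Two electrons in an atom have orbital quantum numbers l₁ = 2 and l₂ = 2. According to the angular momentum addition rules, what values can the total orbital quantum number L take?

L = 0, 1, 2, 3, 4

By the triangle rule, |l₁ − l₂| ≤ L ≤ l₁ + l₂.
So L can be 0, 1, 2, 3, 4.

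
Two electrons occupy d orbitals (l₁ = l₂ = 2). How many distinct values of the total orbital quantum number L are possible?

By the triangle rule, |l₁ − l₂| ≤ L ≤ l₁ + l₂.
L ∈ {0, 1, 2, 3, 4}.
That is 5 values.

5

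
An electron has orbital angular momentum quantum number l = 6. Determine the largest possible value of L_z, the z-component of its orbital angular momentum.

L_z = m_l ℏ with m_l ∈ {−6, …, 6}; the maximum is m_l = 6.

L_z,max = 6ℏ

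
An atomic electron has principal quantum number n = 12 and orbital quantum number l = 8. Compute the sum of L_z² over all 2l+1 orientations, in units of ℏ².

m_l ∈ {-8, -7, -6, -5, -4, -3, -2, -1, 0, 1, 2, 3, 4, 5, 6, 7, 8}.
Summing m² from −8 to 8: Σ m_l² = 408.

Σ(L_z)² = 408 ℏ²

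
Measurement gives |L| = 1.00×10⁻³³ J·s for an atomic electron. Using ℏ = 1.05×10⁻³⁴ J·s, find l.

Dividing by ℏ: |L|/ℏ ≈ 9.524.
l(l+1) ≈ 9.524² ≈ 90.70, so l = 9.

l = 9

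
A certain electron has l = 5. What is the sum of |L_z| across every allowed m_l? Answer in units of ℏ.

Σ|L_z| = 30 ℏ

m_l runs from −5 to 5, i.e. {-5, -4, -3, -2, -1, 0, 1, 2, 3, 4, 5}.
Σ|m_l| = l(l+1) = 30.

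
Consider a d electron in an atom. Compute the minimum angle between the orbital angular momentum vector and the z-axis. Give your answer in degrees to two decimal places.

θ_min ≈ 35.26°

A d state has l = 2.
|L| = √(l(l+1)) ℏ = √6 ℏ.
The smallest angle corresponds to the largest L_z, i.e. m_l = l = 2, giving L_z = 2ℏ.
cos θ_min = 2/√6, so θ_min ≈ 35.26°.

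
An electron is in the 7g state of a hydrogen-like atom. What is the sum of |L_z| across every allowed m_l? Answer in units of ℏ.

7g means n = 7, l = 4.
The allowed m_l values are -4, -3, -2, -1, 0, 1, 2, 3, 4.
Σ|m_l| = 2(1+2+…+4) = 20.

Σ|L_z| = 20 ℏ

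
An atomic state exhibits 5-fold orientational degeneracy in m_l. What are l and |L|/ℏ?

Since there are 2l+1 = 5 values of m_l, l = 2.
|L| = ℏ√(l(l+1)) = ℏ√(2·3) = √6 ℏ.

l = 2, |L| = √6 ℏ ≈ 2.449ℏ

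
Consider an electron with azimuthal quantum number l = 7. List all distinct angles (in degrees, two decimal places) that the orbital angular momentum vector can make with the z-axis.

θ ∈ {20.70°, 36.70°, 48.08°, 57.69°, 66.37°, 74.50°, 82.32°, 90.00°, 97.68°, 105.50°, 113.63°, 122.31°, 131.92°, 143.30°, 159.30°}

|L| = √(l(l+1)) ℏ = 2√14 ℏ.
cos θ = m_l/√56 for each m_l ∈ {-7, -6, -5, -4, -3, -2, -1, 0, 1, 2, 3, 4, 5, 6, 7}.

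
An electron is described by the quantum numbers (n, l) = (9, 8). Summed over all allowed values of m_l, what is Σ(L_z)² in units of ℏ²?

Σ(L_z)² = 408 ℏ²

m_l ∈ {-8, -7, -6, -5, -4, -3, -2, -1, 0, 1, 2, 3, 4, 5, 6, 7, 8}.
Σ m_l² = l(l+1)(2l+1)/3 = 8·9·17/3 = 408.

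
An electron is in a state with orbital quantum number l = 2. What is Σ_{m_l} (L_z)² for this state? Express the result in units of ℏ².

Σ(L_z)² = 10 ℏ²

The allowed m_l values are -2, -1, 0, 1, 2.
Σ m_l² = l(l+1)(2l+1)/3 = 2·3·5/3 = 10.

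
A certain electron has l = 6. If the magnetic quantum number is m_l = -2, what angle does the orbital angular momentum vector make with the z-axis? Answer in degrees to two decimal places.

θ ≈ 107.98°

|L| = ℏ√(l(l+1)) = √42 ℏ.
L_z = m_l ℏ = −2ℏ.
cos θ = L_z/|L| = -2/√42, so θ ≈ 107.98°.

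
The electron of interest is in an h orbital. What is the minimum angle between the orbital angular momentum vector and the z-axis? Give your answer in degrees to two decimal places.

H corresponds to l = 5.
|L| = ℏ√(l(l+1)) = √30 ℏ.
The smallest angle corresponds to the largest L_z, i.e. m_l = l = 5, giving L_z = 5ℏ.
cos θ_min = 5/√30, so θ_min ≈ 24.09°.

θ_min ≈ 24.09°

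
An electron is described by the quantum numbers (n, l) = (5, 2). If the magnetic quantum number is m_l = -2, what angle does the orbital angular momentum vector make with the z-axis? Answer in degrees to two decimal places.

θ ≈ 144.74°

|L|² = l(l+1)ℏ² = 6ℏ², so |L| = √6 ℏ.
L_z = m_l ℏ = −2ℏ.
cos θ = L_z/|L| = -2/√6, so θ ≈ 144.74°.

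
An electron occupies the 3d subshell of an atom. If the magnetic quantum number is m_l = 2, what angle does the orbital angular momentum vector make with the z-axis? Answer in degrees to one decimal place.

θ ≈ 35.3°

For 3d, l = 2.
|L| = ℏ√(l(l+1)) = √6 ℏ.
L_z = m_l ℏ = 2ℏ.
cos θ = L_z/|L| = 2/√6, so θ ≈ 35.3°.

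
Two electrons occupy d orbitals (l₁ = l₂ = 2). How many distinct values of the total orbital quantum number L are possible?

By the triangle rule, |l₁ − l₂| ≤ L ≤ l₁ + l₂.
L ∈ {0, 1, 2, 3, 4}.
That is 5 values.

5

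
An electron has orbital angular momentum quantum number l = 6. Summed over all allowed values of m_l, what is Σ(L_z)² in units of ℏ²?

m_l ∈ {-6, -5, -4, -3, -2, -1, 0, 1, 2, 3, 4, 5, 6}.
Σ m_l² = 2·(1 + 4 + 9 + 16 + 25 + 36) = 182.

Σ(L_z)² = 182 ℏ²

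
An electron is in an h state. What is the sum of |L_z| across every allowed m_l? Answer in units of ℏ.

The letter h corresponds to l = 5.
m_l runs from −5 to 5, i.e. {-5, -4, -3, -2, -1, 0, 1, 2, 3, 4, 5}.
Σ|m_l| = 2·5(5+1)/2 = 30.

Σ|L_z| = 30 ℏ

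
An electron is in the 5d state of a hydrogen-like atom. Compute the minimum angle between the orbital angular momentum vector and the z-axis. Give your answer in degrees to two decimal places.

θ_min ≈ 35.26°

The 5d subshell has l = 2.
|L| = √(l(l+1)) ℏ = √6 ℏ.
The smallest angle corresponds to the largest L_z, i.e. m_l = l = 2, giving L_z = 2ℏ.
cos θ_min = 2/√6, so θ_min ≈ 35.26°.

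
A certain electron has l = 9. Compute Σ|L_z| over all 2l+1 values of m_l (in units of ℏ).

m_l ∈ {-9, -8, -7, -6, -5, -4, -3, -2, -1, 0, 1, 2, 3, 4, 5, 6, 7, 8, 9}.
Σ|m_l| = l(l+1) = 90.

Σ|L_z| = 90 ℏ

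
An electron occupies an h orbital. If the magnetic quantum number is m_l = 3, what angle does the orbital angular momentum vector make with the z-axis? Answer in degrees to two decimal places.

An h state has l = 5.
|L|² = l(l+1)ℏ² = 30ℏ², so |L| = √30 ℏ.
L_z = m_l ℏ = 3ℏ.
cos θ = L_z/|L| = 3/√30, so θ ≈ 56.79°.

θ ≈ 56.79°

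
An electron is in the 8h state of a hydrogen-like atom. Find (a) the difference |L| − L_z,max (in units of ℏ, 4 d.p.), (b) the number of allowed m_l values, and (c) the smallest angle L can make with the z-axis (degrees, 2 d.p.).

|L|−L_z,max ≈ 0.4772ℏ; 11 values; θ_min ≈ 24.09°

8h means n = 8, l = 5.
|L| − L_z,max = (√30 − 5)ℏ ≈ 0.4772ℏ.
There are 2l+1 = 11 values of m_l.
cos θ_min = 5/√30, so θ_min ≈ 24.09°.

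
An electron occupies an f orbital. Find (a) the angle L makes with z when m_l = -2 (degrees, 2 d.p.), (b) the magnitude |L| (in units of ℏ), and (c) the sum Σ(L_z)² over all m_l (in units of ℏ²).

θ(m_l=-2) ≈ 125.26°; |L| = 2√3 ℏ ≈ 3.464ℏ; Σ(L_z)² = 28 ℏ²

An f state has l = 3.
For m_l = -2: cos θ = -2/√12, θ ≈ 125.26°.
|L| = ℏ√(3·4) = 2√3 ℏ ≈ 3.464ℏ.
Σ m_l² = 28, so Σ(L_z)² = 28 ℏ².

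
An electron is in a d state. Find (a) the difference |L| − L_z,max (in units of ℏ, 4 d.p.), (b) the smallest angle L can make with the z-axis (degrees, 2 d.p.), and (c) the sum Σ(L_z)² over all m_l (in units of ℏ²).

For a d orbital, l = 2.
|L| − L_z,max = (√6 − 2)ℏ ≈ 0.4495ℏ.
cos θ_min = 2/√6, so θ_min ≈ 35.26°.
Σ m_l² = 10, so Σ(L_z)² = 10 ℏ².

|L|−L_z,max ≈ 0.4495ℏ; θ_min ≈ 35.26°; Σ(L_z)² = 10 ℏ²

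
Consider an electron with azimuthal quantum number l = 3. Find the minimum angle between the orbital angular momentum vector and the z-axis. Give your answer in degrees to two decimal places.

|L| = ℏ√(l(l+1)) = 2√3 ℏ.
The smallest angle corresponds to the largest L_z, i.e. m_l = l = 3, giving L_z = 3ℏ.
cos θ_min = 3/√12, so θ_min ≈ 30.00°.

θ_min ≈ 30.00°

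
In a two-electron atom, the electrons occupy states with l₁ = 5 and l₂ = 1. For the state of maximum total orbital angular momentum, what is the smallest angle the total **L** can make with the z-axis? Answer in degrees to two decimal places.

θ_min ≈ 22.21°

Angular momentum addition gives L = |l₁ − l₂|, …, l₁ + l₂.
So L can be 4, 5, 6.
The maximum is L = 6, with |L_tot| = ℏ√(6·7) = √42 ℏ.
The minimum angle with z is arccos(6/√42) ≈ 22.21°.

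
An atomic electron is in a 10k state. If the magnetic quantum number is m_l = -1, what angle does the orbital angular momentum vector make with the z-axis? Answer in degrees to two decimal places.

The 10k subshell has l = 7.
|L| = √(l(l+1)) ℏ = 2√14 ℏ.
L_z = m_l ℏ = −1ℏ.
cos θ = L_z/|L| = -1/√56, so θ ≈ 97.68°.

θ ≈ 97.68°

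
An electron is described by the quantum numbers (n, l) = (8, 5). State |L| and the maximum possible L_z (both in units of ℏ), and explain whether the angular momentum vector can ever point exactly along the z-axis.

|L| = √30 ℏ ≈ 5.4772ℏ, while L_z,max = lℏ = 5ℏ.
Since |L| > L_z,max, the vector can never point exactly along z; the closest it comes is θ_min = arccos(5/√30) ≈ 24.1°.

No: L_z,max = 5ℏ < |L| = √30 ℏ ≈ 5.477ℏ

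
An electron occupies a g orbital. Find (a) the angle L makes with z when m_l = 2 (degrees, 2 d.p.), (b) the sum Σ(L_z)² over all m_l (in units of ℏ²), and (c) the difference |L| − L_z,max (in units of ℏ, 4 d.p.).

A g state has l = 4.
For m_l = 2: cos θ = 2/√20, θ ≈ 63.43°.
Σ m_l² = 60, so Σ(L_z)² = 60 ℏ².
|L| − L_z,max = (2√5 − 4)ℏ ≈ 0.4721ℏ.

θ(m_l=2) ≈ 63.43°; Σ(L_z)² = 60 ℏ²; |L|−L_z,max ≈ 0.4721ℏ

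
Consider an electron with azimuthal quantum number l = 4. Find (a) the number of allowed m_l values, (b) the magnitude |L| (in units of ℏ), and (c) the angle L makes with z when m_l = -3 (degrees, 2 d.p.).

There are 2l+1 = 9 values of m_l.
|L| = ℏ√(4·5) = 2√5 ℏ ≈ 4.472ℏ.
For m_l = -3: cos θ = -3/√20, θ ≈ 132.13°.

9 values; |L| = 2√5 ℏ ≈ 4.472ℏ; θ(m_l=-3) ≈ 132.13°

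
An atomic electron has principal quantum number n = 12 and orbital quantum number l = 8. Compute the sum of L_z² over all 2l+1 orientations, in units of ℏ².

m_l runs from −8 to 8, i.e. {-8, -7, -6, -5, -4, -3, -2, -1, 0, 1, 2, 3, 4, 5, 6, 7, 8}.
Summing m² from −8 to 8: Σ m_l² = 408.

Σ(L_z)² = 408 ℏ²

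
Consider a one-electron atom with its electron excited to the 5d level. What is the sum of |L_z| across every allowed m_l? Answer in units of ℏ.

The 5d level has l = 2.
m_l ∈ {-2, -1, 0, 1, 2}.
Σ|m_l| = l(l+1) = 6.

Σ|L_z| = 6 ℏ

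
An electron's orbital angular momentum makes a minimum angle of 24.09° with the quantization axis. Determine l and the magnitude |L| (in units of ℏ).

cos θ_min = l/√(l(l+1)) = √(l/(l+1)), so l/(l+1) = cos²(24.09°) = 0.8334.
Solving: l = 5.
Then |L| = ℏ√(5·6) = √30 ℏ.

l = 5, |L| = √30 ℏ ≈ 5.477ℏ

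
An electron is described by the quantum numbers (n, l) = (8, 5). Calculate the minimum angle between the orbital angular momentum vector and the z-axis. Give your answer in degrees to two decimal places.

θ_min ≈ 24.09°

|L| = ℏ√(l(l+1)) = √30 ℏ.
The smallest angle corresponds to the largest L_z, i.e. m_l = l = 5, giving L_z = 5ℏ.
cos θ_min = 5/√30, so θ_min ≈ 24.09°.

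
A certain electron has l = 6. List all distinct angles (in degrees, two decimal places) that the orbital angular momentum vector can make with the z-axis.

θ ∈ {22.21°, 39.51°, 51.89°, 62.42°, 72.02°, 81.12°, 90.00°, 98.88°, 107.98°, 117.58°, 128.11°, 140.49°, 157.79°}

|L| = √(l(l+1)) ℏ = √42 ℏ.
cos θ = m_l/√42 for each m_l ∈ {-6, -5, -4, -3, -2, -1, 0, 1, 2, 3, 4, 5, 6}.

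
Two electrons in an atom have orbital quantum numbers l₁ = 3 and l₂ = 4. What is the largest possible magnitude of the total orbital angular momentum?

Angular momentum addition gives L = |l₁ − l₂|, …, l₁ + l₂.
So L can be 1, 2, 3, 4, 5, 6, 7.
The largest magnitude corresponds to L = 7: |L_tot| = ℏ√(7·8) = 2√14 ℏ.

|L_tot|_max = 2√14 ℏ ≈ 7.483ℏ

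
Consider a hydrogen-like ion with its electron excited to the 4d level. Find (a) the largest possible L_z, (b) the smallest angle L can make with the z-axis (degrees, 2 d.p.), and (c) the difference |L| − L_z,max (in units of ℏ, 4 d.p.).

The 4d level has l = 2.
L_z,max = lℏ = 2ℏ.
cos θ_min = 2/√6, so θ_min ≈ 35.26°.
|L| − L_z,max = (√6 − 2)ℏ ≈ 0.4495ℏ.

L_z,max = 2ℏ; θ_min ≈ 35.26°; |L|−L_z,max ≈ 0.4495ℏ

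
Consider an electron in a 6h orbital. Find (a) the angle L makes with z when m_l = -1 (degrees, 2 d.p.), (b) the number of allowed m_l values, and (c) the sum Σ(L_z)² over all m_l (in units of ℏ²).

The 6h subshell has l = 5.
For m_l = -1: cos θ = -1/√30, θ ≈ 100.52°.
There are 2l+1 = 11 values of m_l.
Σ m_l² = 110, so Σ(L_z)² = 110 ℏ².

θ(m_l=-1) ≈ 100.52°; 11 values; Σ(L_z)² = 110 ℏ²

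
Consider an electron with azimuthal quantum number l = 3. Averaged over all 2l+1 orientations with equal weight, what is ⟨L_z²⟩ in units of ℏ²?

⟨L_z²⟩ = 4 ℏ²

m_l runs from −3 to 3, i.e. {-3, -2, -1, 0, 1, 2, 3}.
⟨L_z²⟩ = ℏ²·l(l+1)/3 = 4ℏ².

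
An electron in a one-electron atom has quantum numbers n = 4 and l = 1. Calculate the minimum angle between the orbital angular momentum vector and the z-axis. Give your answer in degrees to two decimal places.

|L|² = l(l+1)ℏ² = 2ℏ², so |L| = √2 ℏ.
The smallest angle corresponds to the largest L_z, i.e. m_l = l = 1, giving L_z = 1ℏ.
cos θ_min = 1/√2, so θ_min ≈ 45.00°.

θ_min ≈ 45.00°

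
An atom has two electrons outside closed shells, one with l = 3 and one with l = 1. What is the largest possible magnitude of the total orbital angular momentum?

Angular momentum addition gives L = |l₁ − l₂|, …, l₁ + l₂.
So L can be 2, 3, 4.
The largest magnitude corresponds to L = 4: |L_tot| = ℏ√(4·5) = 2√5 ℏ.

|L_tot|_max = 2√5 ℏ ≈ 4.472ℏ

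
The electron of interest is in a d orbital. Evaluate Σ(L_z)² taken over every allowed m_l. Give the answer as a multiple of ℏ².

Σ(L_z)² = 10 ℏ²

For a d orbital, l = 2.
m_l runs from −2 to 2, i.e. {-2, -1, 0, 1, 2}.
Σ m_l² = l(l+1)(2l+1)/3 = 2·3·5/3 = 10.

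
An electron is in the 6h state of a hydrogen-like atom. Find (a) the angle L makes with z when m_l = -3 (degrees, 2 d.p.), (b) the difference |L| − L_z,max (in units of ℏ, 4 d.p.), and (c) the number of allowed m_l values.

For 6h, l = 5.
For m_l = -3: cos θ = -3/√30, θ ≈ 123.21°.
|L| − L_z,max = (√30 − 5)ℏ ≈ 0.4772ℏ.
There are 2l+1 = 11 values of m_l.

θ(m_l=-3) ≈ 123.21°; |L|−L_z,max ≈ 0.4772ℏ; 11 values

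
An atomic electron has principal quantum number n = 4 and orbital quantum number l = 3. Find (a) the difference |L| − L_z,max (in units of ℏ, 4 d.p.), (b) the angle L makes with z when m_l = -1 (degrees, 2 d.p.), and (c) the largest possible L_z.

|L| − L_z,max = (2√3 − 3)ℏ ≈ 0.4641ℏ.
For m_l = -1: cos θ = -1/√12, θ ≈ 106.78°.
L_z,max = lℏ = 3ℏ.

|L|−L_z,max ≈ 0.4641ℏ; θ(m_l=-1) ≈ 106.78°; L_z,max = 3ℏ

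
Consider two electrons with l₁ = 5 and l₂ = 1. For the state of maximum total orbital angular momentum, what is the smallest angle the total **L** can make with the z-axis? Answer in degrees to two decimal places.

θ_min ≈ 22.21°

Angular momentum addition gives L = |l₁ − l₂|, …, l₁ + l₂.
So L can be 4, 5, 6.
The maximum is L = 6, with |L_tot| = ℏ√(6·7) = √42 ℏ.
The minimum angle with z is arccos(6/√42) ≈ 22.21°.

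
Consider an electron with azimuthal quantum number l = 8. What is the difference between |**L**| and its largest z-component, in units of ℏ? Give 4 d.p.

|L| − L_z,max ≈ 0.4853ℏ

|L| = 6√2 ℏ ≈ 8.4853ℏ, while L_z,max = lℏ = 8ℏ.
The difference is (6√2 − 8)ℏ ≈ 0.4853ℏ.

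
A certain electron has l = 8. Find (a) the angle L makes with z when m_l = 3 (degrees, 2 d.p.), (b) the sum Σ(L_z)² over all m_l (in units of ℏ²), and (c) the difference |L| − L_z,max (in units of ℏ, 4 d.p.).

θ(m_l=3) ≈ 69.30°; Σ(L_z)² = 408 ℏ²; |L|−L_z,max ≈ 0.4853ℏ

For m_l = 3: cos θ = 3/√72, θ ≈ 69.30°.
Σ m_l² = 408, so Σ(L_z)² = 408 ℏ².
|L| − L_z,max = (6√2 − 8)ℏ ≈ 0.4853ℏ.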